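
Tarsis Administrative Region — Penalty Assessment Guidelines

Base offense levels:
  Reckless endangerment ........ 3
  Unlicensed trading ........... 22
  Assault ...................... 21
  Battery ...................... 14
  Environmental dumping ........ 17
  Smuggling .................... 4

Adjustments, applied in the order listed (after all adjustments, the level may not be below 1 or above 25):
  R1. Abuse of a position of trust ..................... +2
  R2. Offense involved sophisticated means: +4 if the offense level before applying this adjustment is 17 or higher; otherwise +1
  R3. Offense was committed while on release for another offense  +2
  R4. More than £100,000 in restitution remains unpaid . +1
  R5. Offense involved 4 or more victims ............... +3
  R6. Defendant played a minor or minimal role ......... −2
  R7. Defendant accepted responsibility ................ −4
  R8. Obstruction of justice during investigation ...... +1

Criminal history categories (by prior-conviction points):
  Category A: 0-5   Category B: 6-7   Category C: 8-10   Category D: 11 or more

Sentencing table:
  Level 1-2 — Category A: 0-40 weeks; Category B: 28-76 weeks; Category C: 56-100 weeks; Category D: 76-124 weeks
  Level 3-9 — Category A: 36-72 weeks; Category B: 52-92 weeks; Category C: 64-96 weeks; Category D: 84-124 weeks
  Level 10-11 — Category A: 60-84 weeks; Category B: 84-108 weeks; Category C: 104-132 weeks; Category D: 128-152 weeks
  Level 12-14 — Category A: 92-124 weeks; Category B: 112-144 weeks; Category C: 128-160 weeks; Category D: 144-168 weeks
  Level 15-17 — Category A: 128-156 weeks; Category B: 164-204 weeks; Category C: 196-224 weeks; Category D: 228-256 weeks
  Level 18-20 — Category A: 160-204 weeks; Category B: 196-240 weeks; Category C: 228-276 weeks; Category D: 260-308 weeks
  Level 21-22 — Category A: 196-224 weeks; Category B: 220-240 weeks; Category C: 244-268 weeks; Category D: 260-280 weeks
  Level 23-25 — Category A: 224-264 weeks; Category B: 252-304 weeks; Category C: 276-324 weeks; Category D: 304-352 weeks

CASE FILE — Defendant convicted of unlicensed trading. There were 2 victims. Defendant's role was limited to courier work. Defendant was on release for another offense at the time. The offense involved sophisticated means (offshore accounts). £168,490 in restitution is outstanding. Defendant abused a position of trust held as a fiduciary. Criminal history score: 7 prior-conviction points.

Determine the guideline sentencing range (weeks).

252-304 weeks

Base offense level for unlicensed trading: 22.
R1 applies: 22 + 2 = 24.
R2 applies (level before this adjustment is 24 ≥ 17, so +4): 24 + 4 = 28.
R3 applies: 28 + 2 = 30.
R4 applies: 30 + 1 = 31.
R5 does not apply.
R6 applies: 31 − 2 = 29.
R7 does not apply.
R8 does not apply.
Level 29 exceeds the maximum of 25; capped at 25.
Final offense level: 25.
Criminal history: 7 prior points → Category B (6-7).
Level 25 falls in the 23-25 band.
Grid: Level 23-25 × Category B = 252-304 weeks.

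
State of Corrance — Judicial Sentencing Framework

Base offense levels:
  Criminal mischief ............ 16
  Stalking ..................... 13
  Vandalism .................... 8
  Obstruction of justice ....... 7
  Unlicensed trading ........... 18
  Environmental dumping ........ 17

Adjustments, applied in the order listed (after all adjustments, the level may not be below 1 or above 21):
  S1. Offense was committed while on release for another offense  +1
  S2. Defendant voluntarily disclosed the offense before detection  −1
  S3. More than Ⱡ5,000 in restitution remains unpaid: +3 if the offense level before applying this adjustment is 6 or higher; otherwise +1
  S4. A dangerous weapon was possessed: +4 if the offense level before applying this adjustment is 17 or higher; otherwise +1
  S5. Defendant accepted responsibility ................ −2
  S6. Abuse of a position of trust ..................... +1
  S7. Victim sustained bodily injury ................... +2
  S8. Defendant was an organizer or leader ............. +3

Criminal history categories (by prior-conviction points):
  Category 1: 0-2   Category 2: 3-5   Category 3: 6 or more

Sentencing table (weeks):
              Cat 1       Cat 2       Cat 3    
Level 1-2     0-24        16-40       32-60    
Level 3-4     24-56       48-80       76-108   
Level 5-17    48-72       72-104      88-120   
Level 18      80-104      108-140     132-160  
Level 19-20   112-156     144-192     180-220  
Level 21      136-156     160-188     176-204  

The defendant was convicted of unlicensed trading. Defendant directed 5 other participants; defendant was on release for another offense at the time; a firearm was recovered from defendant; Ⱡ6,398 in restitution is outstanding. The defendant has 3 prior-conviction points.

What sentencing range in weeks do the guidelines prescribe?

160-188 weeks

Base offense level for unlicensed trading: 18.
S1 applies: 18 + 1 = 19.
S3 applies (level before this adjustment is 19 ≥ 6, so +3): 19 + 3 = 22.
S4 applies (level before this adjustment is 22 ≥ 17, so +4): 22 + 4 = 26.
S6 does not apply.
S7 does not apply.
S8 applies: 26 + 3 = 29.
Level 29 exceeds the maximum of 21; capped at 21.
Final offense level: 21.
Criminal history: 3 prior points → Category 2 (3-5).
Level 21 falls in the 21 band.
Grid: Level 21 × Category 2 = 160-188 weeks.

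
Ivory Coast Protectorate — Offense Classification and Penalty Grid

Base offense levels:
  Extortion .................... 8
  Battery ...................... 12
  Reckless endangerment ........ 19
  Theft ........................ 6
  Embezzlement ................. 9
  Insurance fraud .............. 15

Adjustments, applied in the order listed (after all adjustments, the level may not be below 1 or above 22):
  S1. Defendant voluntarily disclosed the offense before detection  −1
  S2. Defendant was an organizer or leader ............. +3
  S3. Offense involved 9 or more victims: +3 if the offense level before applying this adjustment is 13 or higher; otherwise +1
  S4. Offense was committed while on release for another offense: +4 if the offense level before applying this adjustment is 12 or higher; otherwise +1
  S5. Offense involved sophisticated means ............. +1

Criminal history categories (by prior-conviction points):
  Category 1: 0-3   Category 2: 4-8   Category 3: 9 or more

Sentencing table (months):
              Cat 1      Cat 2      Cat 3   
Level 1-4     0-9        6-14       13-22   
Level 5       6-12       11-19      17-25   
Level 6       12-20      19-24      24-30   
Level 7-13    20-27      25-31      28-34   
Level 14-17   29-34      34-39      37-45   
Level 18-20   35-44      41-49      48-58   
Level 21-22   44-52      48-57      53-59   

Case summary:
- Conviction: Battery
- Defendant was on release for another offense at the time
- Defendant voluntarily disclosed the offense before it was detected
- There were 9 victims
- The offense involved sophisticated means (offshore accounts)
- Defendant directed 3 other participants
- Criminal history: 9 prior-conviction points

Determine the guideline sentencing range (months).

Base offense level for battery: 12.
S1 applies: 12 − 1 = 11.
S2 applies: 11 + 3 = 14.
S3 applies (level before this adjustment is 14 ≥ 13, so +3): 14 + 3 = 17.
S4 applies (level before this adjustment is 17 ≥ 12, so +4): 17 + 4 = 21.
S5 applies: 21 + 1 = 22.
Final offense level: 22.
Criminal history: 9 prior points → Category 3 (9+).
Level 22 falls in the 21-22 band.
Grid: Level 21-22 × Category 3 = 53-59 months.

53-59 months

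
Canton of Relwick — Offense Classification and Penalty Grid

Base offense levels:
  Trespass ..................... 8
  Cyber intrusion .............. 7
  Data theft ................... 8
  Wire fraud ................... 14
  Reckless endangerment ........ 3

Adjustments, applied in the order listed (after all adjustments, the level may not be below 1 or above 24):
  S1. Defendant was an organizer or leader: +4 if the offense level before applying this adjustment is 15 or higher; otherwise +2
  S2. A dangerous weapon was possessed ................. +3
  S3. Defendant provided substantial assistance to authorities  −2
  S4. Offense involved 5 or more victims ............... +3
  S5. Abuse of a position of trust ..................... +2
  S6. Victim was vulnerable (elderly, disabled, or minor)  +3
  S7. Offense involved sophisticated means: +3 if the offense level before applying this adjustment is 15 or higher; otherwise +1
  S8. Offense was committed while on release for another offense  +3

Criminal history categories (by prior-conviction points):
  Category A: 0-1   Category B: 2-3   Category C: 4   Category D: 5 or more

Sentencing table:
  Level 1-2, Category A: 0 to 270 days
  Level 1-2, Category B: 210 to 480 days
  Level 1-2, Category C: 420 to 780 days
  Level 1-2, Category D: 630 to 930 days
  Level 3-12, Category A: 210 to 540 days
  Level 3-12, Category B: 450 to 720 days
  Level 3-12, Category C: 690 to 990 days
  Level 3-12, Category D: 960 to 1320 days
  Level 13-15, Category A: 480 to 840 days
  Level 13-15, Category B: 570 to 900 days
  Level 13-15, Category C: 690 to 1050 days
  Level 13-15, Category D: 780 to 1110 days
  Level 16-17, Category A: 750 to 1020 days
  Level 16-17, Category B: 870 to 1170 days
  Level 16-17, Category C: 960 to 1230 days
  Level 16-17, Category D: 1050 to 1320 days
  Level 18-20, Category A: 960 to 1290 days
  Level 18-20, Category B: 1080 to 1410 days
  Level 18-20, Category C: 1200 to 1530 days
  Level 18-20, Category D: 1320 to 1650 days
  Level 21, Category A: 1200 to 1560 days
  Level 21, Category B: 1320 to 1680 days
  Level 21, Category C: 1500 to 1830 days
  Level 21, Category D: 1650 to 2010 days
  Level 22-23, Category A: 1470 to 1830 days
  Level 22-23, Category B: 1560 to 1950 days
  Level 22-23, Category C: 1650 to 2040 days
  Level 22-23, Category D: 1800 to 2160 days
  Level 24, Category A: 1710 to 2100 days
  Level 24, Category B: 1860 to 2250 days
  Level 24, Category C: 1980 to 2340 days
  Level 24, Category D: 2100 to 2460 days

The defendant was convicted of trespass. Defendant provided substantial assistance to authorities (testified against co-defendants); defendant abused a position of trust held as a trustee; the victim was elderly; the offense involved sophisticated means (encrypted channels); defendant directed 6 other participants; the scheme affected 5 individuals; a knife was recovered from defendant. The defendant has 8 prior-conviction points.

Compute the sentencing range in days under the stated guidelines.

Base offense level for trespass: 8.
S1 applies (level before this adjustment is 8 < 15, so +2): 8 + 2 = 10.
S2 applies: 10 + 3 = 13.
S3 applies: 13 − 2 = 11.
S4 applies: 11 + 3 = 14.
S5 applies: 14 + 2 = 16.
S6 applies: 16 + 3 = 19.
S7 applies (level before this adjustment is 19 ≥ 15, so +3): 19 + 3 = 22.
S8 does not apply.
Final offense level: 22.
Criminal history: 8 prior points → Category D (5+).
Level 22 falls in the 22-23 band.
Grid: Level 22-23 × Category D = 1800-2160 days.

1800-2160 days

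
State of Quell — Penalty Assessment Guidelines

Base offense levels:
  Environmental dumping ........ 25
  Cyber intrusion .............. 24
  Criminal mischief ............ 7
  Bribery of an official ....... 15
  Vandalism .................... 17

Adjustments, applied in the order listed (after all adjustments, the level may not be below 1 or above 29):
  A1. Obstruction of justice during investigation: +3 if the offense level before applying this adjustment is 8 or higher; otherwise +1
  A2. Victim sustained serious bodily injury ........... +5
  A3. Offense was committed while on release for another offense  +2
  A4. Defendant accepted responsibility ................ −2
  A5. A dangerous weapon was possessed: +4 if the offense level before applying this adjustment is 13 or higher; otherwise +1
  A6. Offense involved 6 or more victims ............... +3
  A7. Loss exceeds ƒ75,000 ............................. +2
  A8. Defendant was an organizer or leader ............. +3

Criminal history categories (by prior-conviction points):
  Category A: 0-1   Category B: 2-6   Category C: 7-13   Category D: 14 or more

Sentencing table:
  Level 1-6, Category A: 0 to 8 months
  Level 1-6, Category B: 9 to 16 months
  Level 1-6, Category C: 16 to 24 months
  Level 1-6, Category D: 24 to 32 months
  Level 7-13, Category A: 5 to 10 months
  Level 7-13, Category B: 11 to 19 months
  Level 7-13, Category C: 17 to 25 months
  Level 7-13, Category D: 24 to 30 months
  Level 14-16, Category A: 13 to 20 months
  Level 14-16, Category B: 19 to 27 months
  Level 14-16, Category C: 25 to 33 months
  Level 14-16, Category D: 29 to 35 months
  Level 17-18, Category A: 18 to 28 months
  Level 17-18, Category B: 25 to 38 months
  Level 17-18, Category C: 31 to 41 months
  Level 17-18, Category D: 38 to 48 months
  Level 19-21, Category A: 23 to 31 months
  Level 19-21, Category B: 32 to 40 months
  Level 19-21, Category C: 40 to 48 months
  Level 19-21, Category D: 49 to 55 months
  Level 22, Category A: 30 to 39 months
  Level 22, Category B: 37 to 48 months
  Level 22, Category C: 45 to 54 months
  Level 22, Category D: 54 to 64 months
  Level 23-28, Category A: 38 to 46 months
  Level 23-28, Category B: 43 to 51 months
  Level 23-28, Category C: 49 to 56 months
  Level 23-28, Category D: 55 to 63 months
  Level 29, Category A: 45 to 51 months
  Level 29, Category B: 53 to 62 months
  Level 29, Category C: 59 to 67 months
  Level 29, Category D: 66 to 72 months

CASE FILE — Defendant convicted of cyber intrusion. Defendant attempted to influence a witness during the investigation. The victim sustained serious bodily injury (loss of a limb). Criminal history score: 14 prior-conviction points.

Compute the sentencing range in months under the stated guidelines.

Base offense level for cyber intrusion: 24.
A1 applies (level before this adjustment is 24 ≥ 8, so +3): 24 + 3 = 27.
A2 applies: 27 + 5 = 32.
A3 does not apply.
A5 does not apply.
A7 does not apply.
Level 32 exceeds the maximum of 29; capped at 29.
Final offense level: 29.
Criminal history: 14 prior points → Category D (14+).
Level 29 falls in the 29 band.
Grid: Level 29 × Category D = 66-72 months.

66-72 months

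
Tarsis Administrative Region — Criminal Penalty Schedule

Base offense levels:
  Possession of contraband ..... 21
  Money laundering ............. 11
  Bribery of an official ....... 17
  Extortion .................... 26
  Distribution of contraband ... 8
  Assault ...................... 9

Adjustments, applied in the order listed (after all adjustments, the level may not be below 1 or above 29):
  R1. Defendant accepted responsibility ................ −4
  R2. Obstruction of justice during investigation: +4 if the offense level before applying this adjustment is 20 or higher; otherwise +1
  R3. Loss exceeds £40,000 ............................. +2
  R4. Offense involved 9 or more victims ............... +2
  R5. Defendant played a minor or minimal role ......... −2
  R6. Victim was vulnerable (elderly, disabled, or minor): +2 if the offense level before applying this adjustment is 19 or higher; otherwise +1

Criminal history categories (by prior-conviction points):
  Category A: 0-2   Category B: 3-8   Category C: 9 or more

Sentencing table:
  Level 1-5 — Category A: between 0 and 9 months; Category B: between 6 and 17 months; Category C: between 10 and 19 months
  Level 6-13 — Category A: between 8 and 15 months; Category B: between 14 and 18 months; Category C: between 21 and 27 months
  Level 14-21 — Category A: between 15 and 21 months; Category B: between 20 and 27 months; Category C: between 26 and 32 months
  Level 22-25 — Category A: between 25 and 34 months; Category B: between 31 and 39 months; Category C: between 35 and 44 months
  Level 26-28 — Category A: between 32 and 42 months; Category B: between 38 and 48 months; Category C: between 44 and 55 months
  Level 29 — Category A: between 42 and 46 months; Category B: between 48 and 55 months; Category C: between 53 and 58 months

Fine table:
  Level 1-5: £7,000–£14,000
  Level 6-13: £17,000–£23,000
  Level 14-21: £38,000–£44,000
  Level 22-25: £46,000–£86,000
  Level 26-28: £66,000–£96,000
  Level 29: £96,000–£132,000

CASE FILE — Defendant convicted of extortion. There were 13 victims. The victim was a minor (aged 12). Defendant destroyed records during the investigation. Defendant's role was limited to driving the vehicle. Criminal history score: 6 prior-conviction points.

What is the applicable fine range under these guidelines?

Base offense level for extortion: 26.
R1 does not apply.
R2 applies (level before this adjustment is 26 ≥ 20, so +4): 26 + 4 = 30.
R3 does not apply.
R4 applies: 30 + 2 = 32.
R5 applies: 32 − 2 = 30.
R6 applies (level before this adjustment is 30 ≥ 19, so +2): 30 + 2 = 32.
Level 32 exceeds the maximum of 29; capped at 29.
Final offense level: 29.
Level 29 falls in the 29 band.
Fine table: Level 29 → £96,000–£132,000.

£96,000–£132,000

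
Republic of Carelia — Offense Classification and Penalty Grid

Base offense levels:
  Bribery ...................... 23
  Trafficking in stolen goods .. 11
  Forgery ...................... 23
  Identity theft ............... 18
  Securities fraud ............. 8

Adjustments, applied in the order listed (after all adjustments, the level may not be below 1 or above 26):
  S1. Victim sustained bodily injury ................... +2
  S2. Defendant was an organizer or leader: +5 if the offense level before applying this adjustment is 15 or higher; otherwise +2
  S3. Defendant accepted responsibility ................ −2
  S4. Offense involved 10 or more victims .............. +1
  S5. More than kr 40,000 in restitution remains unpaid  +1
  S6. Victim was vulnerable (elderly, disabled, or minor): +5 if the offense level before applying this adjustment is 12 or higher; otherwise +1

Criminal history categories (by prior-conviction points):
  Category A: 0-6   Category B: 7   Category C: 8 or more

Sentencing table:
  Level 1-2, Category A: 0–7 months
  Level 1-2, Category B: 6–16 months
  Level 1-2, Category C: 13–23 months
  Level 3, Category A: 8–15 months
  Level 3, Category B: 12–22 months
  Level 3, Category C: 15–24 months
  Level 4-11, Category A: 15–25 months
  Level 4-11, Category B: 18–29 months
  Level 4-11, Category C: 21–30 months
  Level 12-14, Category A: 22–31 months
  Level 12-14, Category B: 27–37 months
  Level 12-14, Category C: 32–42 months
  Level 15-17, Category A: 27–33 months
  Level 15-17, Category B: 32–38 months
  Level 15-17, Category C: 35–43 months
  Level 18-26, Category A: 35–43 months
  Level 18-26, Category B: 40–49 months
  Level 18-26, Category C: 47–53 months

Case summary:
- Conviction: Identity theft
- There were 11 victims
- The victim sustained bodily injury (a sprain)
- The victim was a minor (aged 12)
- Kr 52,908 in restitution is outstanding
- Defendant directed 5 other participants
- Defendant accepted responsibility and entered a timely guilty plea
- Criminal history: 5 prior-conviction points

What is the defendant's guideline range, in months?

35-43 months

Base offense level for identity theft: 18.
S1 applies: 18 + 2 = 20.
S2 applies (level before this adjustment is 20 ≥ 15, so +5): 20 + 5 = 25.
S3 applies: 25 − 2 = 23.
S4 applies: 23 + 1 = 24.
S5 applies: 24 + 1 = 25.
S6 applies (level before this adjustment is 25 ≥ 12, so +5): 25 + 5 = 30.
Level 30 exceeds the maximum of 26; capped at 26.
Final offense level: 26.
Criminal history: 5 prior points → Category A (0-6).
Level 26 falls in the 18-26 band.
Grid: Level 18-26 × Category A = 35-43 months.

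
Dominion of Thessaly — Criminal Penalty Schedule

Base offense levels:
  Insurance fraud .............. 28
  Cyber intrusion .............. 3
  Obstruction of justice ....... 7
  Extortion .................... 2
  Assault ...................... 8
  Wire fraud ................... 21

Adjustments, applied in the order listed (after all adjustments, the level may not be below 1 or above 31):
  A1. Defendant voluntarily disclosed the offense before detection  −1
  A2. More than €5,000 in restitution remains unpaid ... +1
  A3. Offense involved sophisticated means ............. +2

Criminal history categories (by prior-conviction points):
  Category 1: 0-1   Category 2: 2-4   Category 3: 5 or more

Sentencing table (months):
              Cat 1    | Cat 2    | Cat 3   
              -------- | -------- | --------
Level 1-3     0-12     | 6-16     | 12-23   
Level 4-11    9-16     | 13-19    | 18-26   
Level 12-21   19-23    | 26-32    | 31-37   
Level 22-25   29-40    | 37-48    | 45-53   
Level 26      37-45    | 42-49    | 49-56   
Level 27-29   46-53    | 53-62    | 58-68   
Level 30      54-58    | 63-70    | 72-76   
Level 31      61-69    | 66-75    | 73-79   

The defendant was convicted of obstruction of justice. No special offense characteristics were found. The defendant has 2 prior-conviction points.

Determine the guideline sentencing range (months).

Base offense level for obstruction of justice: 7.
Final offense level: 7.
Criminal history: 2 prior points → Category 2 (2-4).
Level 7 falls in the 4-11 band.
Grid: Level 4-11 × Category 2 = 13-19 months.

13-19 months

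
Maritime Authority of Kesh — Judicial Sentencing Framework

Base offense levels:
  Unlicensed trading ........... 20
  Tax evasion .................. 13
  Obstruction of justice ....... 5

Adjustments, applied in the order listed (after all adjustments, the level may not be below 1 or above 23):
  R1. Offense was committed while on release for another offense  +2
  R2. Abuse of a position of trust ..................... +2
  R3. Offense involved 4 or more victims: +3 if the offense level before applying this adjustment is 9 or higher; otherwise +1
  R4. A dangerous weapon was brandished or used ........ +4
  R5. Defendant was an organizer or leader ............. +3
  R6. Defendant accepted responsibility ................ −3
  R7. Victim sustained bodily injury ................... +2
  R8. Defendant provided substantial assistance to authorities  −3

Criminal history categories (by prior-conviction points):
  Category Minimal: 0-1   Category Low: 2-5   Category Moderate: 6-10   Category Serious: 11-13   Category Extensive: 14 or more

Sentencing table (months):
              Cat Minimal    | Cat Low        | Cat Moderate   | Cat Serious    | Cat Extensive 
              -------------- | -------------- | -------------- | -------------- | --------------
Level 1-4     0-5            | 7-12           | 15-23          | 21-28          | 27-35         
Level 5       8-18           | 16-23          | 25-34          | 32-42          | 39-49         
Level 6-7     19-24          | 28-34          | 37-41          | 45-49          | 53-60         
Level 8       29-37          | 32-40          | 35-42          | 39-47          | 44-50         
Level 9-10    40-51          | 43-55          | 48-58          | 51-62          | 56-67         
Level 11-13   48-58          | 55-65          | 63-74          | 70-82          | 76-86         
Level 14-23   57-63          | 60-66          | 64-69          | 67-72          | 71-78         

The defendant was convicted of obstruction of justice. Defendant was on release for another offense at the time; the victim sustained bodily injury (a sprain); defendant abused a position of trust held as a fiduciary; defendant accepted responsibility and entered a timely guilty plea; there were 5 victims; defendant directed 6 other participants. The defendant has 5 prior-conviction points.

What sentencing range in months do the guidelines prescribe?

Base offense level for obstruction of justice: 5.
R1 applies: 5 + 2 = 7.
R2 applies: 7 + 2 = 9.
R3 applies (level before this adjustment is 9 ≥ 9, so +3): 9 + 3 = 12.
R5 applies: 12 + 3 = 15.
R6 applies: 15 − 3 = 12.
R7 applies: 12 + 2 = 14.
R8 does not apply.
Final offense level: 14.
Criminal history: 5 prior points → Category Low (2-5).
Level 14 falls in the 14-23 band.
Grid: Level 14-23 × Category Low = 60-66 months.

60-66 months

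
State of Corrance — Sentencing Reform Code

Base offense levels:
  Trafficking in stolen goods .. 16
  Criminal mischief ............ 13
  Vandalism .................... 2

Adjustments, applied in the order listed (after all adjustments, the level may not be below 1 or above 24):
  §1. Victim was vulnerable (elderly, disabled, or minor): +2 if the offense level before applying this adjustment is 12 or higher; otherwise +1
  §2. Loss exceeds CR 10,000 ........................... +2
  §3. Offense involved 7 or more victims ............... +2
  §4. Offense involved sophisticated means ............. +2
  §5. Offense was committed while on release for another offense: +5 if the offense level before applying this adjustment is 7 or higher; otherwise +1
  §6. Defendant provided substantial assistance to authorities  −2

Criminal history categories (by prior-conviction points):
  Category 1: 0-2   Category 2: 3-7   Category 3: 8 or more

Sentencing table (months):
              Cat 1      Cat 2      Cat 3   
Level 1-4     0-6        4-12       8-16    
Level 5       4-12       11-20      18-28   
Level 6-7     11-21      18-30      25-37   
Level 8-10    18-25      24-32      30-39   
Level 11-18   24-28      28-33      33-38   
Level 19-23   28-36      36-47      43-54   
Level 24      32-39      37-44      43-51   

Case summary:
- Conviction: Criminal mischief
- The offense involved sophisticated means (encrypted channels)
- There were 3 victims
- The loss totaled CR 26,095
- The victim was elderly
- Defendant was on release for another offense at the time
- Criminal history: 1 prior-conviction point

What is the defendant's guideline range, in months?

32-39 months

Base offense level for criminal mischief: 13.
§1 applies (level before this adjustment is 13 ≥ 12, so +2): 13 + 2 = 15.
§2 applies: 15 + 2 = 17.
§4 applies: 17 + 2 = 19.
§5 applies (level before this adjustment is 19 ≥ 7, so +5): 19 + 5 = 24.
§6 does not apply.
Final offense level: 24.
Criminal history: 1 prior point → Category 1 (0-2).
Level 24 falls in the 24 band.
Grid: Level 24 × Category 1 = 32-39 months.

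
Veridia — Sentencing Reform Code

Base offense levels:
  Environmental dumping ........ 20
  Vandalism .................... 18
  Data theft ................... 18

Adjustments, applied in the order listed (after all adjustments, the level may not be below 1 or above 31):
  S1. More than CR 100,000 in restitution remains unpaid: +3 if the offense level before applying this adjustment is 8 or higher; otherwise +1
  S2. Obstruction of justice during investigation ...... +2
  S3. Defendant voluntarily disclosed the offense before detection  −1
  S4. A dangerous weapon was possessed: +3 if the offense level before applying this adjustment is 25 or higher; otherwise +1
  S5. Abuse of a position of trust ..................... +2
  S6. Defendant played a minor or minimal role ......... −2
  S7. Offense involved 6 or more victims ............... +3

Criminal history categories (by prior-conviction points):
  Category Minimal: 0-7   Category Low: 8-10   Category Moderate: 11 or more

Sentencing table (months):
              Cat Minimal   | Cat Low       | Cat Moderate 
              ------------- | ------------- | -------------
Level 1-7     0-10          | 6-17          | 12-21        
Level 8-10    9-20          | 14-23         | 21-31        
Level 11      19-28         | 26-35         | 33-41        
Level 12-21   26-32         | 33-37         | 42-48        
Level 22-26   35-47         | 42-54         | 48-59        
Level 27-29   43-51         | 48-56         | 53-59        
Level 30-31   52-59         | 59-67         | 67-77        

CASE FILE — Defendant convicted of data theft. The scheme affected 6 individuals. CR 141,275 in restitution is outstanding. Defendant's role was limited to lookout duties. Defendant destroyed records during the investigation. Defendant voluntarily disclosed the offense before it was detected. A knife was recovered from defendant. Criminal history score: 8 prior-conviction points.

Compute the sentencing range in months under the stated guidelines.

Base offense level for data theft: 18.
S1 applies (level before this adjustment is 18 ≥ 8, so +3): 18 + 3 = 21.
S2 applies: 21 + 2 = 23.
S3 applies: 23 − 1 = 22.
S4 applies (level before this adjustment is 22 < 25, so +1): 22 + 1 = 23.
S5 does not apply.
S6 applies: 23 − 2 = 21.
S7 applies: 21 + 3 = 24.
Final offense level: 24.
Criminal history: 8 prior points → Category Low (8-10).
Level 24 falls in the 22-26 band.
Grid: Level 22-26 × Category Low = 42-54 months.

42-54 months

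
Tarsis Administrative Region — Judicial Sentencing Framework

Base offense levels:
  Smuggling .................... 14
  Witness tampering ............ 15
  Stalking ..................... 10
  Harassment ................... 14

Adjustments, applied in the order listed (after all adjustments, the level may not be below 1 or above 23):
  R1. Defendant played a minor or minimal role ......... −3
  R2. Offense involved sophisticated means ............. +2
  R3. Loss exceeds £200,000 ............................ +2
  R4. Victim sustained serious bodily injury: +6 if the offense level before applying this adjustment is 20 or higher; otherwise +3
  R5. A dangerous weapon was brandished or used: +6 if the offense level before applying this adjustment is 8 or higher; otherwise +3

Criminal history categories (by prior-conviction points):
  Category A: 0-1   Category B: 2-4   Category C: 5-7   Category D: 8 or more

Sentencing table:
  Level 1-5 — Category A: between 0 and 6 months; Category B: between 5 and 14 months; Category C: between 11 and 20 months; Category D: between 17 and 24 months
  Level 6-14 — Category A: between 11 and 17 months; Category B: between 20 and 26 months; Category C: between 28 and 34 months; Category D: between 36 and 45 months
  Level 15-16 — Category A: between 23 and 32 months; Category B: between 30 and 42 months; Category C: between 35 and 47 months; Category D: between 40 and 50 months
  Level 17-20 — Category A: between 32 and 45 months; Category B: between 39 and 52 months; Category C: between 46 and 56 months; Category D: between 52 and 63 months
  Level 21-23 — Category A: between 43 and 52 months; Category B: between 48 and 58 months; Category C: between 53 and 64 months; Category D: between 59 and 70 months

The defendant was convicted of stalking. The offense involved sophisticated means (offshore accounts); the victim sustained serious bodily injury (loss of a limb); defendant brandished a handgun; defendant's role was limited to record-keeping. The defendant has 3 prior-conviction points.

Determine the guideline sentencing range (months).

39-52 months

Base offense level for stalking: 10.
R1 applies: 10 − 3 = 7.
R2 applies: 7 + 2 = 9.
R4 applies (level before this adjustment is 9 < 20, so +3): 9 + 3 = 12.
R5 applies (level before this adjustment is 12 ≥ 8, so +6): 12 + 6 = 18.
Final offense level: 18.
Criminal history: 3 prior points → Category B (2-4).
Level 18 falls in the 17-20 band.
Grid: Level 17-20 × Category B = 39-52 months.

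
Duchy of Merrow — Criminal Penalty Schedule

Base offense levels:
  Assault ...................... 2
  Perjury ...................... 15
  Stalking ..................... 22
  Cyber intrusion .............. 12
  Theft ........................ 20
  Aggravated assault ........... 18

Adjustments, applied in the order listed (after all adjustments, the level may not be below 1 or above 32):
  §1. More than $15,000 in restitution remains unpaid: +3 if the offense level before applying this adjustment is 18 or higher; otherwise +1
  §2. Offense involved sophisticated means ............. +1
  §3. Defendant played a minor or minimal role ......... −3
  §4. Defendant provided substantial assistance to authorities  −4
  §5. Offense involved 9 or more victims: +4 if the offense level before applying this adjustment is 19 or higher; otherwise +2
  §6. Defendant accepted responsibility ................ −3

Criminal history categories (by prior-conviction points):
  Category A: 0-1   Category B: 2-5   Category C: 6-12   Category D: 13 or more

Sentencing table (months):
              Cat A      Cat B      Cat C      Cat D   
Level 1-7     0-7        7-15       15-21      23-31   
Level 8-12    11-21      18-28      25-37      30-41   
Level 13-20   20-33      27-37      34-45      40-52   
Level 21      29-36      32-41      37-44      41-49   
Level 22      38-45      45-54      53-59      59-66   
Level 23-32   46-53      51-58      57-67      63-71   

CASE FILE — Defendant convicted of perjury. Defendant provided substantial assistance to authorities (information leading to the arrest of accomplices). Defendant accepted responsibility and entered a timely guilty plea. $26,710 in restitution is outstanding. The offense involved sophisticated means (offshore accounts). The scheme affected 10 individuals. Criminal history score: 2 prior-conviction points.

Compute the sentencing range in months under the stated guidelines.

18-28 months

Base offense level for perjury: 15.
§1 applies (level before this adjustment is 15 < 18, so +1): 15 + 1 = 16.
§2 applies: 16 + 1 = 17.
§3 does not apply.
§4 applies: 17 − 4 = 13.
§5 applies (level before this adjustment is 13 < 19, so +2): 13 + 2 = 15.
§6 applies: 15 − 3 = 12.
Final offense level: 12.
Criminal history: 2 prior points → Category B (2-5).
Level 12 falls in the 8-12 band.
Grid: Level 8-12 × Category B = 18-28 months.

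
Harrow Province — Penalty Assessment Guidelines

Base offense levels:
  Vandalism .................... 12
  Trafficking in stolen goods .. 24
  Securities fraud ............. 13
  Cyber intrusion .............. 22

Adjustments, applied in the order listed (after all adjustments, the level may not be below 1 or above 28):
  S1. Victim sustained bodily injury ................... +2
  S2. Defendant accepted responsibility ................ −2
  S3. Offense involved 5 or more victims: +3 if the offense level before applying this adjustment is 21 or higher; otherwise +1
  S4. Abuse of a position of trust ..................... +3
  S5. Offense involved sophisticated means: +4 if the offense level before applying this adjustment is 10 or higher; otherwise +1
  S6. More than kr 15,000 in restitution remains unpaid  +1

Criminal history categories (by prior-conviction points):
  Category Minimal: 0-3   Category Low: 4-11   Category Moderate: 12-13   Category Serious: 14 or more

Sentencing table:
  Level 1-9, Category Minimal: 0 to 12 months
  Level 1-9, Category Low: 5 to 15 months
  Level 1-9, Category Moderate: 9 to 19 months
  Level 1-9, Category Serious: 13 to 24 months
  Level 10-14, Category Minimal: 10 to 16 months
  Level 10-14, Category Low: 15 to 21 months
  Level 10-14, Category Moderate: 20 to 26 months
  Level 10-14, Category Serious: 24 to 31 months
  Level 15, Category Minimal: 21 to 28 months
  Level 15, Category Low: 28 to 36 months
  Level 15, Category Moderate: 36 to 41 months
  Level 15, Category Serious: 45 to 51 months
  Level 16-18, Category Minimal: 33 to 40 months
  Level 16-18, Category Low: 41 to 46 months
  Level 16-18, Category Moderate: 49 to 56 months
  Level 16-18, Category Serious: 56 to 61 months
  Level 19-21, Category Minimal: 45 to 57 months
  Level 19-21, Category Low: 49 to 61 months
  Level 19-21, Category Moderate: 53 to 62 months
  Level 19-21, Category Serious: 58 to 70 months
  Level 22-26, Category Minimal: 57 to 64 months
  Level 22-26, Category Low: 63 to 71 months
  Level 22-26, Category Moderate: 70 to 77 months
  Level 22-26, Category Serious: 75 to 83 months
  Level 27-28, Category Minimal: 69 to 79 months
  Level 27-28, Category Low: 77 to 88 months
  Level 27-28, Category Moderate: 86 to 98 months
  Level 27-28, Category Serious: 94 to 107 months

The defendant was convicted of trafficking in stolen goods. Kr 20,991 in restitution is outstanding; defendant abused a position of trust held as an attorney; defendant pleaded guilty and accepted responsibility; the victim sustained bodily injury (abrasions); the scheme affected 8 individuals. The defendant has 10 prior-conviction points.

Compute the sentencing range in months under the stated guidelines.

77-88 months

Base offense level for trafficking in stolen goods: 24.
S1 applies: 24 + 2 = 26.
S2 applies: 26 − 2 = 24.
S3 applies (level before this adjustment is 24 ≥ 21, so +3): 24 + 3 = 27.
S4 applies: 27 + 3 = 30.
S5 does not apply.
S6 applies: 30 + 1 = 31.
Level 31 exceeds the maximum of 28; capped at 28.
Final offense level: 28.
Criminal history: 10 prior points → Category Low (4-11).
Level 28 falls in the 27-28 band.
Grid: Level 27-28 × Category Low = 77-88 months.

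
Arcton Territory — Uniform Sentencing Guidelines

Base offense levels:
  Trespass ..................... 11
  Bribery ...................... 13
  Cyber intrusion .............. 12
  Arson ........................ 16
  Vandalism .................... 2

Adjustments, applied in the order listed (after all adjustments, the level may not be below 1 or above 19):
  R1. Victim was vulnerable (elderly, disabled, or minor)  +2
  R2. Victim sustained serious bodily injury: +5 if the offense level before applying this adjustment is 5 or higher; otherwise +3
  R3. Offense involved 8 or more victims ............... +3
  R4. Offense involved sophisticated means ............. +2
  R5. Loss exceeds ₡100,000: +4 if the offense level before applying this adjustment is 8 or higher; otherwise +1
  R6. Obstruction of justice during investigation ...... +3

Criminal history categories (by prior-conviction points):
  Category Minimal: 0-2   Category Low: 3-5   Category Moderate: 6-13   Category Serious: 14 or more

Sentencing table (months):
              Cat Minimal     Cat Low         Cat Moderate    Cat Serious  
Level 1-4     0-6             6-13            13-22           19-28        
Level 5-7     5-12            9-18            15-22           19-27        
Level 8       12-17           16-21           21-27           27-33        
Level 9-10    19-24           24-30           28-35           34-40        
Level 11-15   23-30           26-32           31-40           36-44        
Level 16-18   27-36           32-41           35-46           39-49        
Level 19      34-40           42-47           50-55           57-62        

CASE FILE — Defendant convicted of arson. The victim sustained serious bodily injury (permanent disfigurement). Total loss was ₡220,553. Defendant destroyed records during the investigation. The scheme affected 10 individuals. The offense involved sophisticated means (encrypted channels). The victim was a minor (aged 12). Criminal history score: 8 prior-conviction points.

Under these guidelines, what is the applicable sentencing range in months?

Base offense level for arson: 16.
R1 applies: 16 + 2 = 18.
R2 applies (level before this adjustment is 18 ≥ 5, so +5): 18 + 5 = 23.
R3 applies: 23 + 3 = 26.
R4 applies: 26 + 2 = 28.
R5 applies (level before this adjustment is 28 ≥ 8, so +4): 28 + 4 = 32.
R6 applies: 32 + 3 = 35.
Level 35 exceeds the maximum of 19; capped at 19.
Final offense level: 19.
Criminal history: 8 prior points → Category Moderate (6-13).
Level 19 falls in the 19 band.
Grid: Level 19 × Category Moderate = 50-55 months.

50-55 months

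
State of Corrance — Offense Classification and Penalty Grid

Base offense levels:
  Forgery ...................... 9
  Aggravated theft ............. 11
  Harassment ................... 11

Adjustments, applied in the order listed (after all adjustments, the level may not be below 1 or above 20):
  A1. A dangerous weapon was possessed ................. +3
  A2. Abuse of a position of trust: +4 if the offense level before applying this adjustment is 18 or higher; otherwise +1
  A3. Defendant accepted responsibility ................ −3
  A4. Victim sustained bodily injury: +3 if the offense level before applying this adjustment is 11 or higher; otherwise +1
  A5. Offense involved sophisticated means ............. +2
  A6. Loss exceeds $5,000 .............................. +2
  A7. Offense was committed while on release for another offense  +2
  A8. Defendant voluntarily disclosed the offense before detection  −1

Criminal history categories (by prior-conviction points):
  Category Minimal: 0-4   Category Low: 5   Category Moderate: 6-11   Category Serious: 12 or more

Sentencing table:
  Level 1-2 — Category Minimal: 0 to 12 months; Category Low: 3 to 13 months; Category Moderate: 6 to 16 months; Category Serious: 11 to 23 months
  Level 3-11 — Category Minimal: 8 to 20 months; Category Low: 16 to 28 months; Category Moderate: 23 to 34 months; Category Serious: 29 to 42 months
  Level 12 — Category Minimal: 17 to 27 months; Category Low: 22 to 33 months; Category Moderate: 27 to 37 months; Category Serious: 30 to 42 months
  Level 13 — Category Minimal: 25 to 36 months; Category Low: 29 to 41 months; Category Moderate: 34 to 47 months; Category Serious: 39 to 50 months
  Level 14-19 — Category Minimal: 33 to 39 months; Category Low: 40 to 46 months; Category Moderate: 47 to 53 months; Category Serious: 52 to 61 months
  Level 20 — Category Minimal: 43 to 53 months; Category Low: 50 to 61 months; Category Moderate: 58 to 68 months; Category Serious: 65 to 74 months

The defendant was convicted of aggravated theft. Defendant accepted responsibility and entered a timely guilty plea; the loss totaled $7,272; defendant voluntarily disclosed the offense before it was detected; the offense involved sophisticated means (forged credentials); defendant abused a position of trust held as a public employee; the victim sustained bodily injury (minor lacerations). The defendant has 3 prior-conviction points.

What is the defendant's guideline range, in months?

25-36 months

Base offense level for aggravated theft: 11.
A1 does not apply.
A2 applies (level before this adjustment is 11 < 18, so +1): 11 + 1 = 12.
A3 applies: 12 − 3 = 9.
A4 applies (level before this adjustment is 9 < 11, so +1): 9 + 1 = 10.
A5 applies: 10 + 2 = 12.
A6 applies: 12 + 2 = 14.
A7 does not apply.
A8 applies: 14 − 1 = 13.
Final offense level: 13.
Criminal history: 3 prior points → Category Minimal (0-4).
Level 13 falls in the 13 band.
Grid: Level 13 × Category Minimal = 25-36 months.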